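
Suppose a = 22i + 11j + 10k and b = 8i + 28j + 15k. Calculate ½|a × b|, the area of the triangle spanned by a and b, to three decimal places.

297.703

i: 11·15 - 10·28 = 165 - 280 = -115
j: 10·8 - 22·15 = 80 - 330 = -250
k: 22·28 - 11·8 = 616 - 88 = 528
a × b = (-115, -250, 528)
|a × b| = √((-115)² + (-250)² + 528²) = √354509 ≈ 595.4066
area = ½ · 595.4066 ≈ 297.703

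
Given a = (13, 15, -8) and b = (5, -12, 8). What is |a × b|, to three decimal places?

i: 15·8 - (-8)·(-12) = 120 - 96 = 24
j: (-8)·5 - 13·8 = -40 - 104 = -144
k: 13·(-12) - 15·5 = -156 - 75 = -231
a × b = (24, -144, -231)
|a × b| = √(24² + (-144)² + (-231)²) = √74673 ≈ 273.2636

273.264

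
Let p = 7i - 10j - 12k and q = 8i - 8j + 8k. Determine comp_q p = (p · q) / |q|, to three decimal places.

p · q = 7·8 + (-10)·(-8) + (-12)·8 = 56 + 80 - 96 = 40
|q| = √(64 + 64 + 64) = √192 ≈ 13.8564
comp_q p = 40 / √192 ≈ 2.887

2.887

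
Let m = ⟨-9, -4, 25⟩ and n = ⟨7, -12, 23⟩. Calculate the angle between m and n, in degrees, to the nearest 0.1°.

39.1

m · n = (-9)·7 + (-4)·(-12) + 25·23 = -63 + 48 + 575 = 560
|m|² = 81 + 16 + 625 = 722,  |m| = √722 ≈ 26.870058
|n|² = 49 + 144 + 529 = 722,  |n| = √722 ≈ 26.870058
cos θ = 560 / (26.870058 · 26.870058) ≈ 0.77562
θ = arccos(0.77562) ≈ 39.1°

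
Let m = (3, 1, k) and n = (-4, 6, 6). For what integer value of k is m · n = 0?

1

m · n = 3·(-4) + 1·6 + k·6 = -6 + 6k
Set equal to 0: 6k = 6, so k = 1.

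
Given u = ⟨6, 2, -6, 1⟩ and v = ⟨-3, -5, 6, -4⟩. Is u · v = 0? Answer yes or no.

u · v = 6·(-3) + 2·(-5) + (-6)·6 + 1·(-4) = -18 - 10 - 36 - 4 = -68
Nonzero, so the vectors are not orthogonal.

no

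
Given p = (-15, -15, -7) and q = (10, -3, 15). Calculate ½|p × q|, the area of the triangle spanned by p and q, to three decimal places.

175.047

i: (-15)·15 - (-7)·(-3) = -225 - 21 = -246
j: (-7)·10 - (-15)·15 = -70 - (-225) = 155
k: (-15)·(-3) - (-15)·10 = 45 - (-150) = 195
p × q = (-246, 155, 195)
|p × q| = √((-246)² + 155² + 195²) = √122566 ≈ 350.0943
area = ½ · 350.0943 ≈ 175.047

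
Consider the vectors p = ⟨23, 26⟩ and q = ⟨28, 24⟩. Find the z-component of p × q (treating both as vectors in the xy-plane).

-176

23·24 - 26·28 = 552 - 728 = -176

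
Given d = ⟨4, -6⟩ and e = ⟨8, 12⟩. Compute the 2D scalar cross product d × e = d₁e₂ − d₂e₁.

4·12 - (-6)·8 = 48 - (-48) = 96

96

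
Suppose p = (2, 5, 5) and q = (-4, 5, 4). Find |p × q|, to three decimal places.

41.340

i: 5·4 - 5·5 = 20 - 25 = -5
j: 5·(-4) - 2·4 = -20 - 8 = -28
k: 2·5 - 5·(-4) = 10 - (-20) = 30
p × q = (-5, -28, 30)
|p × q| = √((-5)² + (-28)² + 30²) = √1709 ≈ 41.3401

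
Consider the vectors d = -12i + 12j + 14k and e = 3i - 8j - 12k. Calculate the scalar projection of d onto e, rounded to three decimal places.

-20.365

d · e = (-12)·3 + 12·(-8) + 14·(-12) = -36 - 96 - 168 = -300
|e| = √(9 + 64 + 144) = √217 ≈ 14.7309
comp_e d = -300 / √217 ≈ -20.365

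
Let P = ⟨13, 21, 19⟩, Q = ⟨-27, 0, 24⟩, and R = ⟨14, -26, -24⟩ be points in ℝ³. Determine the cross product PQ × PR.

PQ = (-40, -21, 5)
PR = (1, -47, -43)
i: (-21)·(-43) - 5·(-47) = 903 - (-235) = 1138
j: 5·1 - (-40)·(-43) = 5 - 1720 = -1715
k: (-40)·(-47) - (-21)·1 = 1880 - (-21) = 1901
PQ × PR = (1138, -1715, 1901)

(1138, -1715, 1901)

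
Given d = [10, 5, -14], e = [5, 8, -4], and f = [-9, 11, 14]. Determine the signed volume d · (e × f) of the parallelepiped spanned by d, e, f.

e × f:
i: 8·14 - (-4)·11 = 112 - (-44) = 156
j: (-4)·(-9) - 5·14 = 36 - 70 = -34
k: 5·11 - 8·(-9) = 55 - (-72) = 127
e × f = (156, -34, 127)
d · (e × f) = 10·156 + 5·(-34) + (-14)·127 = 1560 - 170 - 1778 = -388

-388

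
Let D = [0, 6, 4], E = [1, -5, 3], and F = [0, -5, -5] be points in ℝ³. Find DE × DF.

DE = (1, -11, -1)
DF = (0, -11, -9)
i: (-11)·(-9) - (-1)·(-11) = 99 - 11 = 88
j: (-1)·0 - 1·(-9) = 0 - (-9) = 9
k: 1·(-11) - (-11)·0 = -11 - 0 = -11
DE × DF = (88, 9, -11)

(88, 9, -11)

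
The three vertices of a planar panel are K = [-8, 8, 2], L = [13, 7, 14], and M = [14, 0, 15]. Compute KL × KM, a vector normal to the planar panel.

(83, -9, -146)

KL = (21, -1, 12)
KM = (22, -8, 13)
i: (-1)·13 - 12·(-8) = -13 - (-96) = 83
j: 12·22 - 21·13 = 264 - 273 = -9
k: 21·(-8) - (-1)·22 = -168 - (-22) = -146
KL × KM = (83, -9, -146)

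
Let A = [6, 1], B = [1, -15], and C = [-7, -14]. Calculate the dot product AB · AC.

AB = B − A = (-5, -16)
AC = C − A = (-13, -15)
AB · AC = (-5)·(-13) + (-16)·(-15) = 65 + 240 = 305

305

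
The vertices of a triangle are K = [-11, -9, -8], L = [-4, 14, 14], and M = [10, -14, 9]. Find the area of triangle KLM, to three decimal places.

KL = (7, 23, 22),  KM = (21, -5, 17)
i: 23·17 - 22·(-5) = 391 - (-110) = 501
j: 22·21 - 7·17 = 462 - 119 = 343
k: 7·(-5) - 23·21 = -35 - 483 = -518
KL × KM = (501, 343, -518)
|KL × KM| = √636974 ≈ 798.1065
area = ½ · 798.1065 ≈ 399.053

399.053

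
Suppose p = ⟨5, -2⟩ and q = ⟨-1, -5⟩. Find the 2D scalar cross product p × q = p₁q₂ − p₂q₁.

5·(-5) - (-2)·(-1) = -25 - 2 = -27

-27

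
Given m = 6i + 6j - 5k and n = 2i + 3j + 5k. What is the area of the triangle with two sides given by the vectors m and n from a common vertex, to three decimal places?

i: 6·5 - (-5)·3 = 30 - (-15) = 45
j: (-5)·2 - 6·5 = -10 - 30 = -40
k: 6·3 - 6·2 = 18 - 12 = 6
m × n = (45, -40, 6)
|m × n| = √(45² + (-40)² + 6²) = √3661 ≈ 60.5062
area = ½ · 60.5062 ≈ 30.253

30.253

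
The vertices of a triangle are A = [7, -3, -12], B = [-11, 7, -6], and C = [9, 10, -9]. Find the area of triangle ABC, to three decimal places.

133.394

AB = (-18, 10, 6),  AC = (2, 13, 3)
i: 10·3 - 6·13 = 30 - 78 = -48
j: 6·2 - (-18)·3 = 12 - (-54) = 66
k: (-18)·13 - 10·2 = -234 - 20 = -254
AB × AC = (-48, 66, -254)
|AB × AC| = √71176 ≈ 266.7883
area = ½ · 266.7883 ≈ 133.394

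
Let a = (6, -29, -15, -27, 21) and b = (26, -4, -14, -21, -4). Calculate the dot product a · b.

a · b = 6·26 + (-29)·(-4) + (-15)·(-14) + (-27)·(-21) + 21·(-4) = 156 + 116 + 210 + 567 - 84 = 965

965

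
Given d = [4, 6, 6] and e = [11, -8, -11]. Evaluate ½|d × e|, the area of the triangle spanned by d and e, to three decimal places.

i: 6·(-11) - 6·(-8) = -66 - (-48) = -18
j: 6·11 - 4·(-11) = 66 - (-44) = 110
k: 4·(-8) - 6·11 = -32 - 66 = -98
d × e = (-18, 110, -98)
|d × e| = √((-18)² + 110² + (-98)²) = √22028 ≈ 148.4183
area = ½ · 148.4183 ≈ 74.209

74.209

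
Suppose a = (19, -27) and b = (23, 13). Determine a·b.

86

a · b = 19·23 + (-27)·13 = 437 - 351 = 86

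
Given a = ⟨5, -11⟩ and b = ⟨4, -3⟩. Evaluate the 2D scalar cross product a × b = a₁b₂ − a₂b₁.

5·(-3) - (-11)·4 = -15 - (-44) = 29

29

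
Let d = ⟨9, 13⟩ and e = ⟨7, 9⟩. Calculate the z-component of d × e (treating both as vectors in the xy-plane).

-10

9·9 - 13·7 = 81 - 91 = -10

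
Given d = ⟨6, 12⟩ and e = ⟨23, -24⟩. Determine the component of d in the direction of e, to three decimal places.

-4.512

d · e = 6·23 + 12·(-24) = 138 - 288 = -150
|e| = √(529 + 576) = √1105 ≈ 33.2415
comp_e d = -150 / √1105 ≈ -4.512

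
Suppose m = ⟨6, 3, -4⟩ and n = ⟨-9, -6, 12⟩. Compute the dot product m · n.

-120

m · n = 6·(-9) + 3·(-6) + (-4)·12 = -54 - 18 - 48 = -120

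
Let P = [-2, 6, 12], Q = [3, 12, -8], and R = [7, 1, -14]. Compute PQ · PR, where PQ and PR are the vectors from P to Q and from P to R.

535

PQ = Q − P = (5, 6, -20)
PR = R − P = (9, -5, -26)
PQ · PR = 5·9 + 6·(-5) + (-20)·(-26) = 45 - 30 + 520 = 535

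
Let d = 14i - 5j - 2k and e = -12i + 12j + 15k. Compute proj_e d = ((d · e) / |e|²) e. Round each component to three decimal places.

(6.035, -6.035, -7.544)

d · e = 14·(-12) + (-5)·12 + (-2)·15 = -168 - 60 - 30 = -258
|e|² = 144 + 144 + 225 = 513
proj_e d = (-258/513) · (-12, 12, 15) ≈ (6.035, -6.035, -7.544)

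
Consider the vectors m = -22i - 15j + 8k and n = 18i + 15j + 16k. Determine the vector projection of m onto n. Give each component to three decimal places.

m · n = (-22)·18 + (-15)·15 + 8·16 = -396 - 225 + 128 = -493
|n|² = 324 + 225 + 256 = 805
proj_n m = (-493/805) · (18, 15, 16) ≈ (-11.024, -9.186, -9.799)

(-11.024, -9.186, -9.799)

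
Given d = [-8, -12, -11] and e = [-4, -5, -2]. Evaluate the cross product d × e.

(-31, 28, -8)

i: (-12)·(-2) - (-11)·(-5) = 24 - 55 = -31
j: (-11)·(-4) - (-8)·(-2) = 44 - 16 = 28
k: (-8)·(-5) - (-12)·(-4) = 40 - 48 = -8
d × e = (-31, 28, -8)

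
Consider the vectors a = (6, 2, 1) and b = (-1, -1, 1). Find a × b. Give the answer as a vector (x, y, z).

i: 2·1 - 1·(-1) = 2 - (-1) = 3
j: 1·(-1) - 6·1 = -1 - 6 = -7
k: 6·(-1) - 2·(-1) = -6 - (-2) = -4
a × b = (3, -7, -4)

(3, -7, -4)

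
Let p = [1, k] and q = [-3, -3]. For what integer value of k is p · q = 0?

p · q = 1·(-3) + k·(-3) = -3 - 3k
Set equal to 0: -3k = 3, so k = -1.

-1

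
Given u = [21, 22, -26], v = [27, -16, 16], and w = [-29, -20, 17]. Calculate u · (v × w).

v × w:
i: (-16)·17 - 16·(-20) = -272 - (-320) = 48
j: 16·(-29) - 27·17 = -464 - 459 = -923
k: 27·(-20) - (-16)·(-29) = -540 - 464 = -1004
v × w = (48, -923, -1004)
u · (v × w) = 21·48 + 22·(-923) + (-26)·(-1004) = 1008 - 20306 + 26104 = 6806

6806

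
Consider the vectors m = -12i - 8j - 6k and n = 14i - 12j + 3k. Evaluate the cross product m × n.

i: (-8)·3 - (-6)·(-12) = -24 - 72 = -96
j: (-6)·14 - (-12)·3 = -84 - (-36) = -48
k: (-12)·(-12) - (-8)·14 = 144 - (-112) = 256
m × n = (-96, -48, 256)

(-96, -48, 256)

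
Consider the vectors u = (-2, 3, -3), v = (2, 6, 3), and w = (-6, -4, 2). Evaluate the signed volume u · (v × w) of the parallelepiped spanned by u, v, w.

-198

v × w:
i: 6·2 - 3·(-4) = 12 - (-12) = 24
j: 3·(-6) - 2·2 = -18 - 4 = -22
k: 2·(-4) - 6·(-6) = -8 - (-36) = 28
v × w = (24, -22, 28)
u · (v × w) = (-2)·24 + 3·(-22) + (-3)·28 = -48 - 66 - 84 = -198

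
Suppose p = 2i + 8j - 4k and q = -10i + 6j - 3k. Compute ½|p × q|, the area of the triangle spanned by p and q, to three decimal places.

51.430

i: 8·(-3) - (-4)·6 = -24 - (-24) = 0
j: (-4)·(-10) - 2·(-3) = 40 - (-6) = 46
k: 2·6 - 8·(-10) = 12 - (-80) = 92
p × q = (0, 46, 92)
|p × q| = √(0² + 46² + 92²) = √10580 ≈ 102.8591
area = ½ · 102.8591 ≈ 51.430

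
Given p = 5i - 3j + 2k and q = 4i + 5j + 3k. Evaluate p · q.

11

p · q = 5·4 + (-3)·5 + 2·3 = 20 - 15 + 6 = 11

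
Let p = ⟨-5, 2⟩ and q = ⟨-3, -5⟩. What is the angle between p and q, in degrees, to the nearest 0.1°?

80.8

p · q = (-5)·(-3) + 2·(-5) = 15 - 10 = 5
|p|² = 25 + 4 = 29,  |p| = √29 ≈ 5.385165
|q|² = 9 + 25 = 34,  |q| = √34 ≈ 5.830952
cos θ = 5 / (5.385165 · 5.830952) ≈ 0.15923
θ = arccos(0.15923) ≈ 80.8°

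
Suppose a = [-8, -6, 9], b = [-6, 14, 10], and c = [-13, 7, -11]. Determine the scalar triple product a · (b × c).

b × c:
i: 14·(-11) - 10·7 = -154 - 70 = -224
j: 10·(-13) - (-6)·(-11) = -130 - 66 = -196
k: (-6)·7 - 14·(-13) = -42 - (-182) = 140
b × c = (-224, -196, 140)
a · (b × c) = (-8)·(-224) + (-6)·(-196) + 9·140 = 1792 + 1176 + 1260 = 4228

4228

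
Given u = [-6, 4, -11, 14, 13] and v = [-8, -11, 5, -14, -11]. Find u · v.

-390

u · v = (-6)·(-8) + 4·(-11) + (-11)·5 + 14·(-14) + 13·(-11) = 48 - 44 - 55 - 196 - 143 = -390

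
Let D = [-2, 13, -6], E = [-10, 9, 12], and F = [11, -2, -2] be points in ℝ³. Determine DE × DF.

DE = (-8, -4, 18)
DF = (13, -15, 4)
i: (-4)·4 - 18·(-15) = -16 - (-270) = 254
j: 18·13 - (-8)·4 = 234 - (-32) = 266
k: (-8)·(-15) - (-4)·13 = 120 - (-52) = 172
DE × DF = (254, 266, 172)

(254, 266, 172)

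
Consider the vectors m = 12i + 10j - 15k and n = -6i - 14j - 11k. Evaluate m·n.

-47

m · n = 12·(-6) + 10·(-14) + (-15)·(-11) = -72 - 140 + 165 = -47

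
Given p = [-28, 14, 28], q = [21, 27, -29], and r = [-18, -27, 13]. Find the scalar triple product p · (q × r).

13314

q × r:
i: 27·13 - (-29)·(-27) = 351 - 783 = -432
j: (-29)·(-18) - 21·13 = 522 - 273 = 249
k: 21·(-27) - 27·(-18) = -567 - (-486) = -81
q × r = (-432, 249, -81)
p · (q × r) = (-28)·(-432) + 14·249 + 28·(-81) = 12096 + 3486 - 2268 = 13314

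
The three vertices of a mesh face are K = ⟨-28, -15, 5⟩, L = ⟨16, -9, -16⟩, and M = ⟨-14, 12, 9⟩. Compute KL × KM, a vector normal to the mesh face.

KL = (44, 6, -21)
KM = (14, 27, 4)
i: 6·4 - (-21)·27 = 24 - (-567) = 591
j: (-21)·14 - 44·4 = -294 - 176 = -470
k: 44·27 - 6·14 = 1188 - 84 = 1104
KL × KM = (591, -470, 1104)

(591, -470, 1104)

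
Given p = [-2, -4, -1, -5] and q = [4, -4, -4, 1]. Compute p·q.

7

p · q = (-2)·4 + (-4)·(-4) + (-1)·(-4) + (-5)·1 = -8 + 16 + 4 - 5 = 7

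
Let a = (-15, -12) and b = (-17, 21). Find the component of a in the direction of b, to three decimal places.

0.111

a · b = (-15)·(-17) + (-12)·21 = 255 - 252 = 3
|b| = √(289 + 441) = √730 ≈ 27.0185
comp_b a = 3 / √730 ≈ 0.111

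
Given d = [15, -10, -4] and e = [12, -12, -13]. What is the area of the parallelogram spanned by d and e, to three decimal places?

178.698

i: (-10)·(-13) - (-4)·(-12) = 130 - 48 = 82
j: (-4)·12 - 15·(-13) = -48 - (-195) = 147
k: 15·(-12) - (-10)·12 = -180 - (-120) = -60
d × e = (82, 147, -60)
|d × e| = √(82² + 147² + (-60)²) = √31933 ≈ 178.6981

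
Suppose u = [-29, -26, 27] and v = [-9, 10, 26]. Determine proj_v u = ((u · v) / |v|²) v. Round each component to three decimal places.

(-7.383, 8.203, 21.328)

u · v = (-29)·(-9) + (-26)·10 + 27·26 = 261 - 260 + 702 = 703
|v|² = 81 + 100 + 676 = 857
proj_v u = (703/857) · (-9, 10, 26) ≈ (-7.383, 8.203, 21.328)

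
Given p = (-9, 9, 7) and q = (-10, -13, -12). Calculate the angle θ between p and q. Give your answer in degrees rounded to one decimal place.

112.1

p · q = (-9)·(-10) + 9·(-13) + 7·(-12) = 90 - 117 - 84 = -111
|p|² = 81 + 81 + 49 = 211,  |p| = √211 ≈ 14.525839
|q|² = 100 + 169 + 144 = 413,  |q| = √413 ≈ 20.322401
cos θ = -111 / (14.525839 · 20.322401) ≈ -0.37602
θ = arccos(-0.37602) ≈ 112.1°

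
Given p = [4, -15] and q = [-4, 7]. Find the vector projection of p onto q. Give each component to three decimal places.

p · q = 4·(-4) + (-15)·7 = -16 - 105 = -121
|q|² = 16 + 49 = 65
proj_q p = (-121/65) · (-4, 7) ≈ (7.446, -13.031)

(7.446, -13.031)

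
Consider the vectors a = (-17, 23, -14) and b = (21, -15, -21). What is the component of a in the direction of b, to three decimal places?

a · b = (-17)·21 + 23·(-15) + (-14)·(-21) = -357 - 345 + 294 = -408
|b| = √(441 + 225 + 441) = √1107 ≈ 33.2716
comp_b a = -408 / √1107 ≈ -12.263

-12.263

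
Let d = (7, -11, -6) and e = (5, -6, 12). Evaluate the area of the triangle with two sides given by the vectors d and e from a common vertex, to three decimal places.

101.721

i: (-11)·12 - (-6)·(-6) = -132 - 36 = -168
j: (-6)·5 - 7·12 = -30 - 84 = -114
k: 7·(-6) - (-11)·5 = -42 - (-55) = 13
d × e = (-168, -114, 13)
|d × e| = √((-168)² + (-114)² + 13²) = √41389 ≈ 203.4429
area = ½ · 203.4429 ≈ 101.721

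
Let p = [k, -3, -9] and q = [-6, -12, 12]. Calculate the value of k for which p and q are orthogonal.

-12

p · q = k·(-6) + (-3)·(-12) + (-9)·12 = -72 - 6k
Set equal to 0: -6k = 72, so k = -12.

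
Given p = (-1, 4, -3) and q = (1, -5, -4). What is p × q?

(-31, -7, 1)

i: 4·(-4) - (-3)·(-5) = -16 - 15 = -31
j: (-3)·1 - (-1)·(-4) = -3 - 4 = -7
k: (-1)·(-5) - 4·1 = 5 - 4 = 1
p × q = (-31, -7, 1)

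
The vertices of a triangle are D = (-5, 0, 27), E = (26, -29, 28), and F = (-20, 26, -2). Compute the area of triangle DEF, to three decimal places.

629.151

DE = (31, -29, 1),  DF = (-15, 26, -29)
i: (-29)·(-29) - 1·26 = 841 - 26 = 815
j: 1·(-15) - 31·(-29) = -15 - (-899) = 884
k: 31·26 - (-29)·(-15) = 806 - 435 = 371
DE × DF = (815, 884, 371)
|DE × DF| = √1583322 ≈ 1258.3012
area = ½ · 1258.3012 ≈ 629.151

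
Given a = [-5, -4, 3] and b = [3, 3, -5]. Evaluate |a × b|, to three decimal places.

i: (-4)·(-5) - 3·3 = 20 - 9 = 11
j: 3·3 - (-5)·(-5) = 9 - 25 = -16
k: (-5)·3 - (-4)·3 = -15 - (-12) = -3
a × b = (11, -16, -3)
|a × b| = √(11² + (-16)² + (-3)²) = √386 ≈ 19.6469

19.647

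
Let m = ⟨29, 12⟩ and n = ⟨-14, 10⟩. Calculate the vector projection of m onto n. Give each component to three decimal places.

m · n = 29·(-14) + 12·10 = -406 + 120 = -286
|n|² = 196 + 100 = 296
proj_n m = (-286/296) · (-14, 10) ≈ (13.527, -9.662)

(13.527, -9.662)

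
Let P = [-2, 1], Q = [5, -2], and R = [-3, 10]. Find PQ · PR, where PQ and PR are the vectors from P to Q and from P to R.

-34

PQ = Q − P = (7, -3)
PR = R − P = (-1, 9)
PQ · PR = 7·(-1) + (-3)·9 = -7 - 27 = -34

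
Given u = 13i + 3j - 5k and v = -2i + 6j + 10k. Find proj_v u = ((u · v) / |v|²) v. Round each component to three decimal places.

(0.829, -2.486, -4.143)

u · v = 13·(-2) + 3·6 + (-5)·10 = -26 + 18 - 50 = -58
|v|² = 4 + 36 + 100 = 140
proj_v u = (-58/140) · (-2, 6, 10) ≈ (0.829, -2.486, -4.143)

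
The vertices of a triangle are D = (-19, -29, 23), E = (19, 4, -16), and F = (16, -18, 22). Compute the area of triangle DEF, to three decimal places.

DE = (38, 33, -39),  DF = (35, 11, -1)
i: 33·(-1) - (-39)·11 = -33 - (-429) = 396
j: (-39)·35 - 38·(-1) = -1365 - (-38) = -1327
k: 38·11 - 33·35 = 418 - 1155 = -737
DE × DF = (396, -1327, -737)
|DE × DF| = √2460914 ≈ 1568.7301
area = ½ · 1568.7301 ≈ 784.365

784.365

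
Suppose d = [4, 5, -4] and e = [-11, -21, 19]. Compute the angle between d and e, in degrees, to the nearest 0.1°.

d · e = 4·(-11) + 5·(-21) + (-4)·19 = -44 - 105 - 76 = -225
|d|² = 16 + 25 + 16 = 57,  |d| = √57 ≈ 7.549834
|e|² = 121 + 441 + 361 = 923,  |e| = √923 ≈ 30.380915
cos θ = -225 / (7.549834 · 30.380915) ≈ -0.98094
θ = arccos(-0.98094) ≈ 168.8°

168.8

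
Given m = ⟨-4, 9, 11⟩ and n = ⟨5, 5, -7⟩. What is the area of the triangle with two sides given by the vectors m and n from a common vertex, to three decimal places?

i: 9·(-7) - 11·5 = -63 - 55 = -118
j: 11·5 - (-4)·(-7) = 55 - 28 = 27
k: (-4)·5 - 9·5 = -20 - 45 = -65
m × n = (-118, 27, -65)
|m × n| = √((-118)² + 27² + (-65)²) = √18878 ≈ 137.3972
area = ½ · 137.3972 ≈ 68.699

68.699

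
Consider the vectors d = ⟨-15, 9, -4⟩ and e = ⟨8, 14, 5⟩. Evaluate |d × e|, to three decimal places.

i: 9·5 - (-4)·14 = 45 - (-56) = 101
j: (-4)·8 - (-15)·5 = -32 - (-75) = 43
k: (-15)·14 - 9·8 = -210 - 72 = -282
d × e = (101, 43, -282)
|d × e| = √(101² + 43² + (-282)²) = √91574 ≈ 302.6120

302.612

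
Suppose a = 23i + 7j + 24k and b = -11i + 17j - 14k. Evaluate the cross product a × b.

(-506, 58, 468)

i: 7·(-14) - 24·17 = -98 - 408 = -506
j: 24·(-11) - 23·(-14) = -264 - (-322) = 58
k: 23·17 - 7·(-11) = 391 - (-77) = 468
a × b = (-506, 58, 468)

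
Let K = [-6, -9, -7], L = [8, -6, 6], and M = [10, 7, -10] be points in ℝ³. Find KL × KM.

KL = (14, 3, 13)
KM = (16, 16, -3)
i: 3·(-3) - 13·16 = -9 - 208 = -217
j: 13·16 - 14·(-3) = 208 - (-42) = 250
k: 14·16 - 3·16 = 224 - 48 = 176
KL × KM = (-217, 250, 176)

(-217, 250, 176)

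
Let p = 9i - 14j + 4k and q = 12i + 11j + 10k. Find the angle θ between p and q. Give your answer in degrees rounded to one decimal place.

p · q = 9·12 + (-14)·11 + 4·10 = 108 - 154 + 40 = -6
|p|² = 81 + 196 + 16 = 293,  |p| = √293 ≈ 17.117243
|q|² = 144 + 121 + 100 = 365,  |q| = √365 ≈ 19.104973
cos θ = -6 / (17.117243 · 19.104973) ≈ -0.01835
θ = arccos(-0.01835) ≈ 91.1°

91.1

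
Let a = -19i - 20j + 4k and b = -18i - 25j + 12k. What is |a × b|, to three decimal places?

239.084

i: (-20)·12 - 4·(-25) = -240 - (-100) = -140
j: 4·(-18) - (-19)·12 = -72 - (-228) = 156
k: (-19)·(-25) - (-20)·(-18) = 475 - 360 = 115
a × b = (-140, 156, 115)
|a × b| = √((-140)² + 156² + 115²) = √57161 ≈ 239.0837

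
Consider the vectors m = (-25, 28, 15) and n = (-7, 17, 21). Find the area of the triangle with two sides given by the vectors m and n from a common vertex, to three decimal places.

291.432

i: 28·21 - 15·17 = 588 - 255 = 333
j: 15·(-7) - (-25)·21 = -105 - (-525) = 420
k: (-25)·17 - 28·(-7) = -425 - (-196) = -229
m × n = (333, 420, -229)
|m × n| = √(333² + 420² + (-229)²) = √339730 ≈ 582.8636
area = ½ · 582.8636 ≈ 291.432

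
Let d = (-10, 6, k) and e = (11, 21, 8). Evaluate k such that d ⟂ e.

d · e = (-10)·11 + 6·21 + k·8 = 16 + 8k
Set equal to 0: 8k = -16, so k = -2.

-2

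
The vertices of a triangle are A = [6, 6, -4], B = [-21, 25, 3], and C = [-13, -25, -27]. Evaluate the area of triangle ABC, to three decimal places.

AB = (-27, 19, 7),  AC = (-19, -31, -23)
i: 19·(-23) - 7·(-31) = -437 - (-217) = -220
j: 7·(-19) - (-27)·(-23) = -133 - 621 = -754
k: (-27)·(-31) - 19·(-19) = 837 - (-361) = 1198
AB × AC = (-220, -754, 1198)
|AB × AC| = √2052120 ≈ 1432.5223
area = ½ · 1432.5223 ≈ 716.261

716.261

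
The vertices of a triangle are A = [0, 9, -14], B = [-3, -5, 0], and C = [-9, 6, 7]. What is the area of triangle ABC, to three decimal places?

AB = (-3, -14, 14),  AC = (-9, -3, 21)
i: (-14)·21 - 14·(-3) = -294 - (-42) = -252
j: 14·(-9) - (-3)·21 = -126 - (-63) = -63
k: (-3)·(-3) - (-14)·(-9) = 9 - 126 = -117
AB × AC = (-252, -63, -117)
|AB × AC| = √81162 ≈ 284.8895
area = ½ · 284.8895 ≈ 142.445

142.445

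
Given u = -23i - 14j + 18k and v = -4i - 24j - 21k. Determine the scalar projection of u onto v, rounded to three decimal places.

1.556

u · v = (-23)·(-4) + (-14)·(-24) + 18·(-21) = 92 + 336 - 378 = 50
|v| = √(16 + 576 + 441) = √1033 ≈ 32.1403
comp_v u = 50 / √1033 ≈ 1.556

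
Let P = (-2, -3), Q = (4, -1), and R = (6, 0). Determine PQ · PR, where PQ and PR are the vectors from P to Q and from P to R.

PQ = Q − P = (6, 2)
PR = R − P = (8, 3)
PQ · PR = 6·8 + 2·3 = 48 + 6 = 54

54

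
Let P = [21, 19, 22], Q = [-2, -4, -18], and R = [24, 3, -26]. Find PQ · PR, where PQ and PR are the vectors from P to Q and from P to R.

2219

PQ = Q − P = (-23, -23, -40)
PR = R − P = (3, -16, -48)
PQ · PR = (-23)·3 + (-23)·(-16) + (-40)·(-48) = -69 + 368 + 1920 = 2219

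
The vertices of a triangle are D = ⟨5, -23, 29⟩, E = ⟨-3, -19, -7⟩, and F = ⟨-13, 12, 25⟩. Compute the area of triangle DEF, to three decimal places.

701.829

DE = (-8, 4, -36),  DF = (-18, 35, -4)
i: 4·(-4) - (-36)·35 = -16 - (-1260) = 1244
j: (-36)·(-18) - (-8)·(-4) = 648 - 32 = 616
k: (-8)·35 - 4·(-18) = -280 - (-72) = -208
DE × DF = (1244, 616, -208)
|DE × DF| = √1970256 ≈ 1403.6581
area = ½ · 1403.6581 ≈ 701.829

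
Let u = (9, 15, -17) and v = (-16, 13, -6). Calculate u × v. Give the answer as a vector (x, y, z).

i: 15·(-6) - (-17)·13 = -90 - (-221) = 131
j: (-17)·(-16) - 9·(-6) = 272 - (-54) = 326
k: 9·13 - 15·(-16) = 117 - (-240) = 357
u × v = (131, 326, 357)

(131, 326, 357)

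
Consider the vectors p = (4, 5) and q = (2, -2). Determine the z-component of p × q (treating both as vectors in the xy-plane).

4·(-2) - 5·2 = -8 - 10 = -18

-18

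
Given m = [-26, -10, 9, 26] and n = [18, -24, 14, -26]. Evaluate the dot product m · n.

m · n = (-26)·18 + (-10)·(-24) + 9·14 + 26·(-26) = -468 + 240 + 126 - 676 = -778

-778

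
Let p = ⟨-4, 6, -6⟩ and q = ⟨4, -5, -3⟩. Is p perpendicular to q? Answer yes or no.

p · q = (-4)·4 + 6·(-5) + (-6)·(-3) = -16 - 30 + 18 = -28
Nonzero, so the vectors are not orthogonal.

no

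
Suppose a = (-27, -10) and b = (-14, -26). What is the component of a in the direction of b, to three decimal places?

21.605

a · b = (-27)·(-14) + (-10)·(-26) = 378 + 260 = 638
|b| = √(196 + 676) = √872 ≈ 29.5296
comp_b a = 638 / √872 ≈ 21.605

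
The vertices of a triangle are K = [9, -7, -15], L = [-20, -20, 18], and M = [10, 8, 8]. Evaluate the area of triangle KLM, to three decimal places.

KL = (-29, -13, 33),  KM = (1, 15, 23)
i: (-13)·23 - 33·15 = -299 - 495 = -794
j: 33·1 - (-29)·23 = 33 - (-667) = 700
k: (-29)·15 - (-13)·1 = -435 - (-13) = -422
KL × KM = (-794, 700, -422)
|KL × KM| = √1298520 ≈ 1139.5262
area = ½ · 1139.5262 ≈ 569.763

569.763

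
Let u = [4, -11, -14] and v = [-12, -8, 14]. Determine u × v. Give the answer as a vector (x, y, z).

(-266, 112, -164)

i: (-11)·14 - (-14)·(-8) = -154 - 112 = -266
j: (-14)·(-12) - 4·14 = 168 - 56 = 112
k: 4·(-8) - (-11)·(-12) = -32 - 132 = -164
u × v = (-266, 112, -164)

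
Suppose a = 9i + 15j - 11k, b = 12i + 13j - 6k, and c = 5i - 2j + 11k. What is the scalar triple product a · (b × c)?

-272

b × c:
i: 13·11 - (-6)·(-2) = 143 - 12 = 131
j: (-6)·5 - 12·11 = -30 - 132 = -162
k: 12·(-2) - 13·5 = -24 - 65 = -89
b × c = (131, -162, -89)
a · (b × c) = 9·131 + 15·(-162) + (-11)·(-89) = 1179 - 2430 + 979 = -272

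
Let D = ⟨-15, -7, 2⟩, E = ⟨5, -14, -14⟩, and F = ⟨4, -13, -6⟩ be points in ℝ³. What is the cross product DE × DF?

DE = (20, -7, -16)
DF = (19, -6, -8)
i: (-7)·(-8) - (-16)·(-6) = 56 - 96 = -40
j: (-16)·19 - 20·(-8) = -304 - (-160) = -144
k: 20·(-6) - (-7)·19 = -120 - (-133) = 13
DE × DF = (-40, -144, 13)

(-40, -144, 13)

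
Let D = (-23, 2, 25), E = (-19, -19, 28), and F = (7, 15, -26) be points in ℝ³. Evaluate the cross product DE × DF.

(1032, 294, 682)

DE = (4, -21, 3)
DF = (30, 13, -51)
i: (-21)·(-51) - 3·13 = 1071 - 39 = 1032
j: 3·30 - 4·(-51) = 90 - (-204) = 294
k: 4·13 - (-21)·30 = 52 - (-630) = 682
DE × DF = (1032, 294, 682)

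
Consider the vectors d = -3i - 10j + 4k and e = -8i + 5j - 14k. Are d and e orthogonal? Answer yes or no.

d · e = (-3)·(-8) + (-10)·5 + 4·(-14) = 24 - 50 - 56 = -82
Nonzero, so the vectors are not orthogonal.

no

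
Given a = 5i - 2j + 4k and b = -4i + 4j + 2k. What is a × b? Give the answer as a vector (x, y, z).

(-20, -26, 12)

i: (-2)·2 - 4·4 = -4 - 16 = -20
j: 4·(-4) - 5·2 = -16 - 10 = -26
k: 5·4 - (-2)·(-4) = 20 - 8 = 12
a × b = (-20, -26, 12)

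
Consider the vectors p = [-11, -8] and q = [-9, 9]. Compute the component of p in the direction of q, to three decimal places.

p · q = (-11)·(-9) + (-8)·9 = 99 - 72 = 27
|q| = √(81 + 81) = √162 ≈ 12.7279
comp_q p = 27 / √162 ≈ 2.121

2.121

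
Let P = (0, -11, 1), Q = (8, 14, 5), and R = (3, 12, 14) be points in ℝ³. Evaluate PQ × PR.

(233, -92, 109)

PQ = (8, 25, 4)
PR = (3, 23, 13)
i: 25·13 - 4·23 = 325 - 92 = 233
j: 4·3 - 8·13 = 12 - 104 = -92
k: 8·23 - 25·3 = 184 - 75 = 109
PQ × PR = (233, -92, 109)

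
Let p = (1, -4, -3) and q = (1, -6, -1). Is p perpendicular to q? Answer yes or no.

p · q = 1·1 + (-4)·(-6) + (-3)·(-1) = 1 + 24 + 3 = 28
Nonzero, so the vectors are not orthogonal.

no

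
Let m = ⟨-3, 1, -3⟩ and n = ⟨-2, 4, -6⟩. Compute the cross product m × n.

(6, -12, -10)

i: 1·(-6) - (-3)·4 = -6 - (-12) = 6
j: (-3)·(-2) - (-3)·(-6) = 6 - 18 = -12
k: (-3)·4 - 1·(-2) = -12 - (-2) = -10
m × n = (6, -12, -10)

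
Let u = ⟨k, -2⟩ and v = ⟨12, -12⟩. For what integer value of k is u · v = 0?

-2

u · v = k·12 + (-2)·(-12) = 24 + 12k
Set equal to 0: 12k = -24, so k = -2.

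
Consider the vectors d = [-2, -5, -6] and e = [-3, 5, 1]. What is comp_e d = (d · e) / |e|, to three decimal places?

d · e = (-2)·(-3) + (-5)·5 + (-6)·1 = 6 - 25 - 6 = -25
|e| = √(9 + 25 + 1) = √35 ≈ 5.9161
comp_e d = -25 / √35 ≈ -4.226

-4.226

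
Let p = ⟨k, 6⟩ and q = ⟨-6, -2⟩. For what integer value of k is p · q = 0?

-2

p · q = k·(-6) + 6·(-2) = -12 - 6k
Set equal to 0: -6k = 12, so k = -2.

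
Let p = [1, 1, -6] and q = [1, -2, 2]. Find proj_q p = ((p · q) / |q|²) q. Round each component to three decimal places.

(-1.444, 2.889, -2.889)

p · q = 1·1 + 1·(-2) + (-6)·2 = 1 - 2 - 12 = -13
|q|² = 1 + 4 + 4 = 9
proj_q p = (-13/9) · (1, -2, 2) ≈ (-1.444, 2.889, -2.889)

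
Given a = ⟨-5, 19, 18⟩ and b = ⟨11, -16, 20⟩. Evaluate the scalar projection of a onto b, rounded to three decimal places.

a · b = (-5)·11 + 19·(-16) + 18·20 = -55 - 304 + 360 = 1
|b| = √(121 + 256 + 400) = √777 ≈ 27.8747
comp_b a = 1 / √777 ≈ 0.036

0.036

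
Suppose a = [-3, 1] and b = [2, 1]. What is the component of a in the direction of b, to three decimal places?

a · b = (-3)·2 + 1·1 = -6 + 1 = -5
|b| = √(4 + 1) = √5 ≈ 2.2361
comp_b a = -5 / √5 ≈ -2.236

-2.236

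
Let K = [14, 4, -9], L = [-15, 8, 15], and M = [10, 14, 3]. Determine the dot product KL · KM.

KL = L − K = (-29, 4, 24)
KM = M − K = (-4, 10, 12)
KL · KM = (-29)·(-4) + 4·10 + 24·12 = 116 + 40 + 288 = 444

444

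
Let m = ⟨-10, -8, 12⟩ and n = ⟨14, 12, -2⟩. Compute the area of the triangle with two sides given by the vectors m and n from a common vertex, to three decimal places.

i: (-8)·(-2) - 12·12 = 16 - 144 = -128
j: 12·14 - (-10)·(-2) = 168 - 20 = 148
k: (-10)·12 - (-8)·14 = -120 - (-112) = -8
m × n = (-128, 148, -8)
|m × n| = √((-128)² + 148² + (-8)²) = √38352 ≈ 195.8367
area = ½ · 195.8367 ≈ 97.918

97.918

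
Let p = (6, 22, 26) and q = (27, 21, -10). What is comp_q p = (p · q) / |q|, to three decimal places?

10.214

p · q = 6·27 + 22·21 + 26·(-10) = 162 + 462 - 260 = 364
|q| = √(729 + 441 + 100) = √1270 ≈ 35.6371
comp_q p = 364 / √1270 ≈ 10.214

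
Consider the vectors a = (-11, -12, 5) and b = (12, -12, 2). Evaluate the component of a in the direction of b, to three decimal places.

a · b = (-11)·12 + (-12)·(-12) + 5·2 = -132 + 144 + 10 = 22
|b| = √(144 + 144 + 4) = √292 ≈ 17.0880
comp_b a = 22 / √292 ≈ 1.287

1.287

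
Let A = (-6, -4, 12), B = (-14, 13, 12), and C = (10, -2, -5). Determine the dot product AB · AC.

-94

AB = B − A = (-8, 17, 0)
AC = C − A = (16, 2, -17)
AB · AC = (-8)·16 + 17·2 + 0·(-17) = -128 + 34 + 0 = -94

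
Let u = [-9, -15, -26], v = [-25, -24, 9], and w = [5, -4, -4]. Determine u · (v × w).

v × w:
i: (-24)·(-4) - 9·(-4) = 96 - (-36) = 132
j: 9·5 - (-25)·(-4) = 45 - 100 = -55
k: (-25)·(-4) - (-24)·5 = 100 - (-120) = 220
v × w = (132, -55, 220)
u · (v × w) = (-9)·132 + (-15)·(-55) + (-26)·220 = -1188 + 825 - 5720 = -6083

-6083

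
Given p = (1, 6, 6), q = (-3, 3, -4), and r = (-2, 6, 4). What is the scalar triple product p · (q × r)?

q × r:
i: 3·4 - (-4)·6 = 12 - (-24) = 36
j: (-4)·(-2) - (-3)·4 = 8 - (-12) = 20
k: (-3)·6 - 3·(-2) = -18 - (-6) = -12
q × r = (36, 20, -12)
p · (q × r) = 1·36 + 6·20 + 6·(-12) = 36 + 120 - 72 = 84

84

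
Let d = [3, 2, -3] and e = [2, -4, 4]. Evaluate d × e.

i: 2·4 - (-3)·(-4) = 8 - 12 = -4
j: (-3)·2 - 3·4 = -6 - 12 = -18
k: 3·(-4) - 2·2 = -12 - 4 = -16
d × e = (-4, -18, -16)

(-4, -18, -16)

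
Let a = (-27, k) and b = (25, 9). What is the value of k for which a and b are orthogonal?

75

a · b = (-27)·25 + k·9 = -675 + 9k
Set equal to 0: 9k = 675, so k = 75.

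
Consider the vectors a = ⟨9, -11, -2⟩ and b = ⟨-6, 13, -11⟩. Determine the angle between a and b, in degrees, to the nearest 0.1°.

a · b = 9·(-6) + (-11)·13 + (-2)·(-11) = -54 - 143 + 22 = -175
|a|² = 81 + 121 + 4 = 206,  |a| = √206 ≈ 14.352700
|b|² = 36 + 169 + 121 = 326,  |b| = √326 ≈ 18.055470
cos θ = -175 / (14.352700 · 18.055470) ≈ -0.67530
θ = arccos(-0.67530) ≈ 132.5°

132.5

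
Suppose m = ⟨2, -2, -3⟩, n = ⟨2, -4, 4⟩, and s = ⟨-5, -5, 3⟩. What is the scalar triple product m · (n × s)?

158

n × s:
i: (-4)·3 - 4·(-5) = -12 - (-20) = 8
j: 4·(-5) - 2·3 = -20 - 6 = -26
k: 2·(-5) - (-4)·(-5) = -10 - 20 = -30
n × s = (8, -26, -30)
m · (n × s) = 2·8 + (-2)·(-26) + (-3)·(-30) = 16 + 52 + 90 = 158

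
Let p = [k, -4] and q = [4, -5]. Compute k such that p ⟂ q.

p · q = k·4 + (-4)·(-5) = 20 + 4k
Set equal to 0: 4k = -20, so k = -5.

-5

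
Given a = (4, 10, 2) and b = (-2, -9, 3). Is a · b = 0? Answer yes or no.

a · b = 4·(-2) + 10·(-9) + 2·3 = -8 - 90 + 6 = -92
Nonzero, so the vectors are not orthogonal.

no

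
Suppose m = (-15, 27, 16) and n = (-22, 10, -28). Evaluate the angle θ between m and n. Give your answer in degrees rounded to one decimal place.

83.2

m · n = (-15)·(-22) + 27·10 + 16·(-28) = 330 + 270 - 448 = 152
|m|² = 225 + 729 + 256 = 1210,  |m| = √1210 ≈ 34.785054
|n|² = 484 + 100 + 784 = 1368,  |n| = √1368 ≈ 36.986484
cos θ = 152 / (34.785054 · 36.986484) ≈ 0.11814
θ = arccos(0.11814) ≈ 83.2°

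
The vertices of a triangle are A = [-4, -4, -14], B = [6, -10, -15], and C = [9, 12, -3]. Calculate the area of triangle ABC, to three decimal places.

136.265

AB = (10, -6, -1),  AC = (13, 16, 11)
i: (-6)·11 - (-1)·16 = -66 - (-16) = -50
j: (-1)·13 - 10·11 = -13 - 110 = -123
k: 10·16 - (-6)·13 = 160 - (-78) = 238
AB × AC = (-50, -123, 238)
|AB × AC| = √74273 ≈ 272.5307
area = ½ · 272.5307 ≈ 136.265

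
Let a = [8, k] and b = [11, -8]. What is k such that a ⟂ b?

11

a · b = 8·11 + k·(-8) = 88 - 8k
Set equal to 0: -8k = -88, so k = 11.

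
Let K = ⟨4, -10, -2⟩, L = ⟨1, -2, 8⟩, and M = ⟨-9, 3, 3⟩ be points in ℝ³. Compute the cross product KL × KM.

(-90, -115, 65)

KL = (-3, 8, 10)
KM = (-13, 13, 5)
i: 8·5 - 10·13 = 40 - 130 = -90
j: 10·(-13) - (-3)·5 = -130 - (-15) = -115
k: (-3)·13 - 8·(-13) = -39 - (-104) = 65
KL × KM = (-90, -115, 65)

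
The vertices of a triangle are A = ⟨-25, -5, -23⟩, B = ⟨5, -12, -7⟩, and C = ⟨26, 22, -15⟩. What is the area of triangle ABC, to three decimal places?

AB = (30, -7, 16),  AC = (51, 27, 8)
i: (-7)·8 - 16·27 = -56 - 432 = -488
j: 16·51 - 30·8 = 816 - 240 = 576
k: 30·27 - (-7)·51 = 810 - (-357) = 1167
AB × AC = (-488, 576, 1167)
|AB × AC| = √1931809 ≈ 1389.8953
area = ½ · 1389.8953 ≈ 694.948

694.948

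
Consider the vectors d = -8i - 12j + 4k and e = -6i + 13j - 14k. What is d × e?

i: (-12)·(-14) - 4·13 = 168 - 52 = 116
j: 4·(-6) - (-8)·(-14) = -24 - 112 = -136
k: (-8)·13 - (-12)·(-6) = -104 - 72 = -176
d × e = (116, -136, -176)

(116, -136, -176)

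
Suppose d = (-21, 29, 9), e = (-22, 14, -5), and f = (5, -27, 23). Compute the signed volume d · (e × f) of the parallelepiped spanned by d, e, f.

e × f:
i: 14·23 - (-5)·(-27) = 322 - 135 = 187
j: (-5)·5 - (-22)·23 = -25 - (-506) = 481
k: (-22)·(-27) - 14·5 = 594 - 70 = 524
e × f = (187, 481, 524)
d · (e × f) = (-21)·187 + 29·481 + 9·524 = -3927 + 13949 + 4716 = 14738

14738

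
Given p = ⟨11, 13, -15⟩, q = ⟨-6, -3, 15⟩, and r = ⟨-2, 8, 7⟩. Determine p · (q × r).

-585

q × r:
i: (-3)·7 - 15·8 = -21 - 120 = -141
j: 15·(-2) - (-6)·7 = -30 - (-42) = 12
k: (-6)·8 - (-3)·(-2) = -48 - 6 = -54
q × r = (-141, 12, -54)
p · (q × r) = 11·(-141) + 13·12 + (-15)·(-54) = -1551 + 156 + 810 = -585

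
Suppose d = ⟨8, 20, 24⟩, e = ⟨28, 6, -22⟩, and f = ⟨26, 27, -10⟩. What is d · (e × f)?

e × f:
i: 6·(-10) - (-22)·27 = -60 - (-594) = 534
j: (-22)·26 - 28·(-10) = -572 - (-280) = -292
k: 28·27 - 6·26 = 756 - 156 = 600
e × f = (534, -292, 600)
d · (e × f) = 8·534 + 20·(-292) + 24·600 = 4272 - 5840 + 14400 = 12832

12832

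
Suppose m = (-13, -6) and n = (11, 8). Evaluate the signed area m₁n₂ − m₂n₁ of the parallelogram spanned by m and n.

-38

(-13)·8 - (-6)·11 = -104 - (-66) = -38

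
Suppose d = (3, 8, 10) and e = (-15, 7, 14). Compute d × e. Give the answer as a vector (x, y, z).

i: 8·14 - 10·7 = 112 - 70 = 42
j: 10·(-15) - 3·14 = -150 - 42 = -192
k: 3·7 - 8·(-15) = 21 - (-120) = 141
d × e = (42, -192, 141)

(42, -192, 141)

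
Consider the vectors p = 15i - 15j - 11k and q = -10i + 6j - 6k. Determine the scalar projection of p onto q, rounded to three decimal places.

-13.267

p · q = 15·(-10) + (-15)·6 + (-11)·(-6) = -150 - 90 + 66 = -174
|q| = √(100 + 36 + 36) = √172 ≈ 13.1149
comp_q p = -174 / √172 ≈ -13.267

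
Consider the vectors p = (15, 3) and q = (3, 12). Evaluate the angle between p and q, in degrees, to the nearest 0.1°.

64.7

p · q = 15·3 + 3·12 = 45 + 36 = 81
|p|² = 225 + 9 = 234,  |p| = √234 ≈ 15.297059
|q|² = 9 + 144 = 153,  |q| = √153 ≈ 12.369317
cos θ = 81 / (15.297059 · 12.369317) ≈ 0.42809
θ = arccos(0.42809) ≈ 64.7°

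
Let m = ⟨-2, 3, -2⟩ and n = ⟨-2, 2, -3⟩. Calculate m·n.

m · n = (-2)·(-2) + 3·2 + (-2)·(-3) = 4 + 6 + 6 = 16

16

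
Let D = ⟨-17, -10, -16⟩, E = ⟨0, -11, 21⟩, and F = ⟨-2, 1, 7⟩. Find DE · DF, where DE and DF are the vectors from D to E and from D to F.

DE = E − D = (17, -1, 37)
DF = F − D = (15, 11, 23)
DE · DF = 17·15 + (-1)·11 + 37·23 = 255 - 11 + 851 = 1095

1095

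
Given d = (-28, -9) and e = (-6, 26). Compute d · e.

-66

d · e = (-28)·(-6) + (-9)·26 = 168 - 234 = -66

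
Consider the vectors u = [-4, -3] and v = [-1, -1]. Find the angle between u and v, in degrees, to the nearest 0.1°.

u · v = (-4)·(-1) + (-3)·(-1) = 4 + 3 = 7
|u|² = 16 + 9 = 25,  |u| = √25 ≈ 5.000000
|v|² = 1 + 1 = 2,  |v| = √2 ≈ 1.414214
cos θ = 7 / (5.000000 · 1.414214) ≈ 0.98995
θ = arccos(0.98995) ≈ 8.1°

8.1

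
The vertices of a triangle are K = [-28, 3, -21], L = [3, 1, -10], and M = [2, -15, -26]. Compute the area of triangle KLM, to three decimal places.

362.799

KL = (31, -2, 11),  KM = (30, -18, -5)
i: (-2)·(-5) - 11·(-18) = 10 - (-198) = 208
j: 11·30 - 31·(-5) = 330 - (-155) = 485
k: 31·(-18) - (-2)·30 = -558 - (-60) = -498
KL × KM = (208, 485, -498)
|KL × KM| = √526493 ≈ 725.5984
area = ½ · 725.5984 ≈ 362.799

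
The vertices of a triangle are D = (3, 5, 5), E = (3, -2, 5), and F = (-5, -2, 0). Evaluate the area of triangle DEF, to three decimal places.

33.019

DE = (0, -7, 0),  DF = (-8, -7, -5)
i: (-7)·(-5) - 0·(-7) = 35 - 0 = 35
j: 0·(-8) - 0·(-5) = 0 - 0 = 0
k: 0·(-7) - (-7)·(-8) = 0 - 56 = -56
DE × DF = (35, 0, -56)
|DE × DF| = √4361 ≈ 66.0379
area = ½ · 66.0379 ≈ 33.019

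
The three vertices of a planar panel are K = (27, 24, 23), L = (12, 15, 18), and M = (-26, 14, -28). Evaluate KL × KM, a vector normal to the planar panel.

KL = (-15, -9, -5)
KM = (-53, -10, -51)
i: (-9)·(-51) - (-5)·(-10) = 459 - 50 = 409
j: (-5)·(-53) - (-15)·(-51) = 265 - 765 = -500
k: (-15)·(-10) - (-9)·(-53) = 150 - 477 = -327
KL × KM = (409, -500, -327)

(409, -500, -327)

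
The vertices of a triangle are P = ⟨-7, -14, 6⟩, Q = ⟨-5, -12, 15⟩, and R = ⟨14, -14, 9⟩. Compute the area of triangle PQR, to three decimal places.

93.927

PQ = (2, 2, 9),  PR = (21, 0, 3)
i: 2·3 - 9·0 = 6 - 0 = 6
j: 9·21 - 2·3 = 189 - 6 = 183
k: 2·0 - 2·21 = 0 - 42 = -42
PQ × PR = (6, 183, -42)
|PQ × PR| = √35289 ≈ 187.8537
area = ½ · 187.8537 ≈ 93.927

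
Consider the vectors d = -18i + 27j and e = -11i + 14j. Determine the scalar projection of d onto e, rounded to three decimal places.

32.351

d · e = (-18)·(-11) + 27·14 = 198 + 378 = 576
|e| = √(121 + 196) = √317 ≈ 17.8045
comp_e d = 576 / √317 ≈ 32.351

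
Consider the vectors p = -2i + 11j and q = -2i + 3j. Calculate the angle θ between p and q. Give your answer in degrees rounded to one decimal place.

p · q = (-2)·(-2) + 11·3 = 4 + 33 = 37
|p|² = 4 + 121 = 125,  |p| = √125 ≈ 11.180340
|q|² = 4 + 9 = 13,  |q| = √13 ≈ 3.605551
cos θ = 37 / (11.180340 · 3.605551) ≈ 0.91786
θ = arccos(0.91786) ≈ 23.4°

23.4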